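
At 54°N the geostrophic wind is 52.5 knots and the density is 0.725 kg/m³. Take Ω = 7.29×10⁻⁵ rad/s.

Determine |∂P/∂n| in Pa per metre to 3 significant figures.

Coriolis parameter at 54°N:
f = 2Ω sin φ = 2 × 7.29×10⁻⁵ × sin 54° = 1.18×10⁻⁴ s⁻¹
Wind speed in SI: 52.5 knots = 27.0 m/s
Geostrophic balance rearranged: |∂P/∂n| = f ρ V_g
|∂P/∂n| = 1.18×10⁻⁴ × 0.725 × 27.0 = 2.31×10⁻³ Pa/m

2.31×10⁻³ Pa/m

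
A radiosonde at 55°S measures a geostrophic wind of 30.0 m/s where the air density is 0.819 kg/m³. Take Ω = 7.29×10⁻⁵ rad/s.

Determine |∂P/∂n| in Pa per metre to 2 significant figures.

Coriolis parameter at 55°S:
f = 2Ω sin φ = 2 × 7.29×10⁻⁵ × sin 55° = 1.19×10⁻⁴ s⁻¹
Geostrophic balance rearranged: |∂P/∂n| = f ρ V_g
|∂P/∂n| = 1.19×10⁻⁴ × 0.819 × 30.0 = 2.93×10⁻³ Pa/m

2.9×10⁻³ Pa/m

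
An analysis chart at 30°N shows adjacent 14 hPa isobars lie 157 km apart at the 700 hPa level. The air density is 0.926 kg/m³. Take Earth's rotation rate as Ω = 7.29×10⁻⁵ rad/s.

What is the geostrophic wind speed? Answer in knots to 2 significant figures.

Coriolis parameter at 30°N:
f = 2Ω sin φ = 2 × 7.29×10⁻⁵ × sin 30° = 7.29×10⁻⁵ s⁻¹
Pressure gradient: |∂P/∂n| = 1400 Pa / 157000 m = 8.92×10⁻³ Pa/m
Geostrophic balance (pressure-gradient force = Coriolis force):
V_g = (1/(fρ)) |∂P/∂n| = 8.92×10⁻³ / (7.29×10⁻⁵ × 0.926) = 132 m/s
Converting: 132 m/s × 1.944 = 260 knots

260 knots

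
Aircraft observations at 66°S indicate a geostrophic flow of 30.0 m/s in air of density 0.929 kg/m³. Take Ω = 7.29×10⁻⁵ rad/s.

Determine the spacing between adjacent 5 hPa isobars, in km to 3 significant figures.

135 km

Coriolis parameter at 66°S:
f = 2Ω sin φ = 2 × 7.29×10⁻⁵ × sin 66° = 1.33×10⁻⁴ s⁻¹
Geostrophic balance rearranged: |∂P/∂n| = f ρ V_g
|∂P/∂n| = 1.33×10⁻⁴ × 0.929 × 30.0 = 3.71×10⁻³ Pa/m
Isobar spacing: Δn = ΔP/|∂P/∂n| = 500 Pa / 3.71×10⁻³ Pa/m = 134693 m ≈ 135 km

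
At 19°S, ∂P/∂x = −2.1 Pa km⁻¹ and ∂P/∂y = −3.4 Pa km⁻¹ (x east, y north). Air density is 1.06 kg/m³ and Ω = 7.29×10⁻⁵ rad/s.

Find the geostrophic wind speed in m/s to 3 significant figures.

Coriolis parameter at 19°S:
f = 2Ω sin φ = 2 × 7.29×10⁻⁵ × sin 19° = 4.75×10⁻⁵ s⁻¹
In the Southern Hemisphere f is negative: f = −4.75×10⁻⁵ s⁻¹.
Component geostrophic relations (x east, y north):
u_g = −(1/(fρ)) ∂P/∂y,  v_g = (1/(fρ)) ∂P/∂x
u_g = −(−3.4×10⁻³)/(−4.75×10⁻⁵ × 1.06) = −67.6 m/s;  v_g = (−2.1×10⁻³)/(−4.75×10⁻⁵ × 1.06) = 41.7 m/s
|V_g| = √(u_g² + v_g²) = 79.4 m/s

79.4 m/s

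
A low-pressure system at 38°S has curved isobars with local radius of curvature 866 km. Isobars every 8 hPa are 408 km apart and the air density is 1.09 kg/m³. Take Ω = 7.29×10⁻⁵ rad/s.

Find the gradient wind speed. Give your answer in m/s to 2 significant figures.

17 m/s

Coriolis parameter at 38°S:
f = 2Ω sin φ = 2 × 7.29×10⁻⁵ × sin 38° = 8.98×10⁻⁵ s⁻¹
Pressure gradient: |∂P/∂n| = 800 Pa / 408000 m = 1.96×10⁻³ Pa/m
Geostrophic speed: V_g = |∂P/∂n|/(fρ) = 1.96×10⁻³/(8.98×10⁻⁵ × 1.09) = 20.0 m/s
Around a low, centrifugal force acts outward with Coriolis, so pressure-gradient force balances both:
(1/ρ)|∂P/∂n| = fV + V²/R  →  V² + fR·V − fR·V_g = 0
With fR = 8.98×10⁻⁵ × 866×10³ m = 77.7 m/s:
V = [−fR + √((fR)² + 4 fR V_g)]/2 = [−77.7 + √(77.7² + 4×77.7×20)]/2 = 16.5 m/s
Subgeostrophic (V < V_g = 20 m/s), as expected around a low.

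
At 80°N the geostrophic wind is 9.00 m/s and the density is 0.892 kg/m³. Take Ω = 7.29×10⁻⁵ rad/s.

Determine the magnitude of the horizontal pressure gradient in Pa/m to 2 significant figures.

1.2×10⁻³ Pa/m

Coriolis parameter at 80°N:
f = 2Ω sin φ = 2 × 7.29×10⁻⁵ × sin 80° = 1.44×10⁻⁴ s⁻¹
Geostrophic balance rearranged: |∂P/∂n| = f ρ V_g
|∂P/∂n| = 1.44×10⁻⁴ × 0.892 × 9.00 = 1.15×10⁻³ Pa/m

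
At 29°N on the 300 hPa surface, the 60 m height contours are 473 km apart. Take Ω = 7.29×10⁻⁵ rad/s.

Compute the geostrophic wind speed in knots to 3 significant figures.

34.2 knots

Coriolis parameter at 29°N:
f = 2Ω sin φ = 2 × 7.29×10⁻⁵ × sin 29° = 7.07×10⁻⁵ s⁻¹
Height gradient: |∂Z/∂n| = 60 m / 473000 m = 1.27×10⁻⁴
On a pressure surface, geostrophic balance gives V_g = (g/f)|∂Z/∂n|:
V_g = 9.81 × 1.27×10⁻⁴ / 7.07×10⁻⁵ = 17.6 m/s
Converting: 17.6 m/s × 1.944 = 34.2 knots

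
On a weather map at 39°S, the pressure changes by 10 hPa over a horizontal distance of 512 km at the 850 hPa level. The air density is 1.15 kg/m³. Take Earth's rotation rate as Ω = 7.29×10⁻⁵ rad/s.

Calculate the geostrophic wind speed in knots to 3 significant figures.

Coriolis parameter at 39°S:
f = 2Ω sin φ = 2 × 7.29×10⁻⁵ × sin 39° = 9.18×10⁻⁵ s⁻¹
Pressure gradient: |∂P/∂n| = 1000 Pa / 512000 m = 1.95×10⁻³ Pa/m
Geostrophic balance (pressure-gradient force = Coriolis force):
V_g = (1/(fρ)) |∂P/∂n| = 1.95×10⁻³ / (9.18×10⁻⁵ × 1.15) = 18.5 m/s
Converting: 18.5 m/s × 1.944 = 36.0 knots

36.0 knots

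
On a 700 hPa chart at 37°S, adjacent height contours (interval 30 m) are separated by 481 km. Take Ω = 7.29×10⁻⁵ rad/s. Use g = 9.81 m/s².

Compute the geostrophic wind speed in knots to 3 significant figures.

13.6 knots

Coriolis parameter at 37°S:
f = 2Ω sin φ = 2 × 7.29×10⁻⁵ × sin 37° = 8.77×10⁻⁵ s⁻¹
Height gradient: |∂Z/∂n| = 30 m / 481000 m = 6.24×10⁻⁵
On a pressure surface, geostrophic balance gives V_g = (g/f)|∂Z/∂n|:
V_g = 9.81 × 6.24×10⁻⁵ / 8.77×10⁻⁵ = 6.97 m/s
Converting: 6.97 m/s × 1.944 = 13.6 knots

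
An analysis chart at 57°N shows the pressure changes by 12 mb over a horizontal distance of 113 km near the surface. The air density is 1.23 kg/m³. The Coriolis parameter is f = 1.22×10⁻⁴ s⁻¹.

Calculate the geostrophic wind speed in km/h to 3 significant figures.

Pressure gradient: |∂P/∂n| = 1200 Pa / 113000 m = 1.06×10⁻² Pa/m
Geostrophic balance (pressure-gradient force = Coriolis force):
V_g = (1/(fρ)) |∂P/∂n| = 1.06×10⁻² / (1.22×10⁻⁴ × 1.23) = 70.8 m/s
Converting: 70.8 m/s × 3.6 = 255 km/h

255 km/h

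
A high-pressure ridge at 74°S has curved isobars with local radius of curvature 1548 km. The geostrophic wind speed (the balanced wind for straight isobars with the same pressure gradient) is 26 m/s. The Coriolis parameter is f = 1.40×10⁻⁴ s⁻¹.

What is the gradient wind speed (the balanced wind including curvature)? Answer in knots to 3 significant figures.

Around a high, pressure-gradient force acts outward with centrifugal, so Coriolis balances both:
fV = (1/ρ)|∂P/∂n| + V²/R  →  V² − fR·V + fR·V_g = 0
With fR = 1.40×10⁻⁴ × 1548×10³ m = 217 m/s:
V = [fR − √((fR)² − 4 fR V_g)]/2 = [217 − √(217² − 4×217×26)]/2 = 30.2 m/s
Supergeostrophic (V > V_g = 26 m/s), as expected around a high.
Converting: 30.2 m/s × 1.944 = 58.7 knots

58.7 knots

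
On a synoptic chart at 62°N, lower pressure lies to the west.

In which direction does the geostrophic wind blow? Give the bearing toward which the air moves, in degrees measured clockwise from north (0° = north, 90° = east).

000°

The pressure-gradient force points toward the west (bearing 270°).
Geostrophic balance: in the Northern Hemisphere the Coriolis force deflects motion to the right, so the geostrophic wind blows 90° to the right of the pressure-gradient force (low pressure on the left).
Rotating 270° by 90° clockwise gives 000° — the wind blows toward the north.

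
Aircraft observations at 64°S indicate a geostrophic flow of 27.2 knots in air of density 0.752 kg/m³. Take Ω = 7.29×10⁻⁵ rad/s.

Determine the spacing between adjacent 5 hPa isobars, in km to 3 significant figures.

363 km

Coriolis parameter at 64°S:
f = 2Ω sin φ = 2 × 7.29×10⁻⁵ × sin 64° = 1.31×10⁻⁴ s⁻¹
Wind speed in SI: 27.2 knots = 14.0 m/s
Geostrophic balance rearranged: |∂P/∂n| = f ρ V_g
|∂P/∂n| = 1.31×10⁻⁴ × 0.752 × 14.0 = 1.38×10⁻³ Pa/m
Isobar spacing: Δn = ΔP/|∂P/∂n| = 500 Pa / 1.38×10⁻³ Pa/m = 362600 m ≈ 363 km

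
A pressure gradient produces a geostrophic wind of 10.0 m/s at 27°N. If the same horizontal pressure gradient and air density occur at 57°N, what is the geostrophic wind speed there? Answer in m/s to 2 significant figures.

With the same pressure gradient and density, V_g ∝ 1/f ∝ 1/sin φ.
V₂ = V₁ · sin φ₁ / sin φ₂ = 10.0 × sin 27° / sin 57°
V₂ = 10.0 × 0.4540/0.8387 = 5.4 m/s

5.4 m/s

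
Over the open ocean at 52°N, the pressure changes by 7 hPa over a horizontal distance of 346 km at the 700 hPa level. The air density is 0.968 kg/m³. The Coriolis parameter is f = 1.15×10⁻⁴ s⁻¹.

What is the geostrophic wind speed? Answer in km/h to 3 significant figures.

65.4 km/h

Pressure gradient: |∂P/∂n| = 700 Pa / 346000 m = 2.02×10⁻³ Pa/m
Geostrophic balance (pressure-gradient force = Coriolis force):
V_g = (1/(fρ)) |∂P/∂n| = 2.02×10⁻³ / (1.15×10⁻⁴ × 0.968) = 18.2 m/s
Converting: 18.2 m/s × 3.6 = 65.4 km/h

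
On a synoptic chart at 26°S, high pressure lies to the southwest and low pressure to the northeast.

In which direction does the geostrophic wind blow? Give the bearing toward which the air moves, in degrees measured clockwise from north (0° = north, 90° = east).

315°

The pressure-gradient force points toward the northeast (bearing 045°).
Geostrophic balance: in the Southern Hemisphere the Coriolis force deflects motion to the left, so the geostrophic wind blows 90° to the left of the pressure-gradient force (low pressure on the right).
Rotating 045° by 90° counterclockwise gives 315° — the wind blows toward the northwest.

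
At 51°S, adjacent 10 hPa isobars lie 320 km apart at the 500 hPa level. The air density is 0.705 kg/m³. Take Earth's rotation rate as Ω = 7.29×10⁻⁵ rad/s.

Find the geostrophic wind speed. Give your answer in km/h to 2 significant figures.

Coriolis parameter at 51°S:
f = 2Ω sin φ = 2 × 7.29×10⁻⁵ × sin 51° = 1.13×10⁻⁴ s⁻¹
Pressure gradient: |∂P/∂n| = 1000 Pa / 320000 m = 3.12×10⁻³ Pa/m
Geostrophic balance (pressure-gradient force = Coriolis force):
V_g = (1/(fρ)) |∂P/∂n| = 3.12×10⁻³ / (1.13×10⁻⁴ × 0.705) = 39.1 m/s
Converting: 39.1 m/s × 3.6 = 140 km/h

140 km/h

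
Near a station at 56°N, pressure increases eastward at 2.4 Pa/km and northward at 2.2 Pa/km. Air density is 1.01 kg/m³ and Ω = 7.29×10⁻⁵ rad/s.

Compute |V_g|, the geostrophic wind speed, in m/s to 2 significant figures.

27 m/s

Coriolis parameter at 56°N:
f = 2Ω sin φ = 2 × 7.29×10⁻⁵ × sin 56° = 1.21×10⁻⁴ s⁻¹
Component geostrophic relations (x east, y north):
u_g = −(1/(fρ)) ∂P/∂y,  v_g = (1/(fρ)) ∂P/∂x
u_g = −(2.2×10⁻³)/(1.21×10⁻⁴ × 1.01) = −18.0 m/s;  v_g = (2.4×10⁻³)/(1.21×10⁻⁴ × 1.01) = 19.7 m/s
|V_g| = √(u_g² + v_g²) = 26.7 m/s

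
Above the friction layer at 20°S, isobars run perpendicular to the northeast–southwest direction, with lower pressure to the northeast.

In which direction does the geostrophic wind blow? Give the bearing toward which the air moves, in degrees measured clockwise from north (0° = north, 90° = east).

The pressure-gradient force points toward the northeast (bearing 045°).
Geostrophic balance: in the Southern Hemisphere the Coriolis force deflects motion to the left, so the geostrophic wind blows 90° to the left of the pressure-gradient force (low pressure on the right).
Rotating 045° by 90° counterclockwise gives 315° — the wind blows toward the northwest.

315°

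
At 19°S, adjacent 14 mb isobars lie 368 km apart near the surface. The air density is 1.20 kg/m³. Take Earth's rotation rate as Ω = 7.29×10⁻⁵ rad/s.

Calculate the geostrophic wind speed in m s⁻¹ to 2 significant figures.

67 m s⁻¹

Coriolis parameter at 19°S:
f = 2Ω sin φ = 2 × 7.29×10⁻⁵ × sin 19° = 4.75×10⁻⁵ s⁻¹
Pressure gradient: |∂P/∂n| = 1400 Pa / 368000 m = 3.80×10⁻³ Pa/m
Geostrophic balance (pressure-gradient force = Coriolis force):
V_g = (1/(fρ)) |∂P/∂n| = 3.80×10⁻³ / (4.75×10⁻⁵ × 1.20) = 66.8 m/s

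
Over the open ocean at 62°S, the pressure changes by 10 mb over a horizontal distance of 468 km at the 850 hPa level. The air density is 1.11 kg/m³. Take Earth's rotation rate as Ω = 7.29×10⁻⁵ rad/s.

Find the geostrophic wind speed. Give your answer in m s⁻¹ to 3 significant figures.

Coriolis parameter at 62°S:
f = 2Ω sin φ = 2 × 7.29×10⁻⁵ × sin 62° = 1.29×10⁻⁴ s⁻¹
Pressure gradient: |∂P/∂n| = 1000 Pa / 468000 m = 2.14×10⁻³ Pa/m
Geostrophic balance (pressure-gradient force = Coriolis force):
V_g = (1/(fρ)) |∂P/∂n| = 2.14×10⁻³ / (1.29×10⁻⁴ × 1.11) = 15.0 m/s

15.0 m s⁻¹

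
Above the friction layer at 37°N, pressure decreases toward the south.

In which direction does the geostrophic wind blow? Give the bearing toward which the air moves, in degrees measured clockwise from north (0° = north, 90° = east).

270°

The pressure-gradient force points toward the south (bearing 180°).
Geostrophic balance: in the Northern Hemisphere the Coriolis force deflects motion to the right, so the geostrophic wind blows 90° to the right of the pressure-gradient force (low pressure on the left).
Rotating 180° by 90° clockwise gives 270° — the wind blows toward the west.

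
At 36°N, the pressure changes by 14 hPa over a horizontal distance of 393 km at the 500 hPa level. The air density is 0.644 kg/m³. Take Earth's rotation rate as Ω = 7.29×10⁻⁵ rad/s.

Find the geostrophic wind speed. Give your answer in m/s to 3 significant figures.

Coriolis parameter at 36°N:
f = 2Ω sin φ = 2 × 7.29×10⁻⁵ × sin 36° = 8.57×10⁻⁵ s⁻¹
Pressure gradient: |∂P/∂n| = 1400 Pa / 393000 m = 3.56×10⁻³ Pa/m
Geostrophic balance (pressure-gradient force = Coriolis force):
V_g = (1/(fρ)) |∂P/∂n| = 3.56×10⁻³ / (8.57×10⁻⁵ × 0.644) = 64.5 m/s

64.5 m/s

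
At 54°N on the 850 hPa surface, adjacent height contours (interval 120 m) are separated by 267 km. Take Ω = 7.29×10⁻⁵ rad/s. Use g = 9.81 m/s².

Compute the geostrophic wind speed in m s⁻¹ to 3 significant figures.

37.4 m s⁻¹

Coriolis parameter at 54°N:
f = 2Ω sin φ = 2 × 7.29×10⁻⁵ × sin 54° = 1.18×10⁻⁴ s⁻¹
Height gradient: |∂Z/∂n| = 120 m / 267000 m = 4.49×10⁻⁴
On a pressure surface, geostrophic balance gives V_g = (g/f)|∂Z/∂n|:
V_g = 9.81 × 4.49×10⁻⁴ / 1.18×10⁻⁴ = 37.4 m/s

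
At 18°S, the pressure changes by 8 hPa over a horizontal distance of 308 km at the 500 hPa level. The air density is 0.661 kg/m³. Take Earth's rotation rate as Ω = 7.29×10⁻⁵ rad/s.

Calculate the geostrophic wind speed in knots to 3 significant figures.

Coriolis parameter at 18°S:
f = 2Ω sin φ = 2 × 7.29×10⁻⁵ × sin 18° = 4.51×10⁻⁵ s⁻¹
Pressure gradient: |∂P/∂n| = 800 Pa / 308000 m = 2.60×10⁻³ Pa/m
Geostrophic balance (pressure-gradient force = Coriolis force):
V_g = (1/(fρ)) |∂P/∂n| = 2.60×10⁻³ / (4.51×10⁻⁵ × 0.661) = 87.2 m/s
Converting: 87.2 m/s × 1.944 = 170 knots

170 knots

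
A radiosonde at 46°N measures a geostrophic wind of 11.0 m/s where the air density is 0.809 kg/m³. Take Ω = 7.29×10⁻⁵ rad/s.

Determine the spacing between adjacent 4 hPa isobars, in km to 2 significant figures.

Coriolis parameter at 46°N:
f = 2Ω sin φ = 2 × 7.29×10⁻⁵ × sin 46° = 1.05×10⁻⁴ s⁻¹
Geostrophic balance rearranged: |∂P/∂n| = f ρ V_g
|∂P/∂n| = 1.05×10⁻⁴ × 0.809 × 11.0 = 9.33×10⁻⁴ Pa/m
Isobar spacing: Δn = ΔP/|∂P/∂n| = 400 Pa / 9.33×10⁻⁴ Pa/m = 428575 m ≈ 430 km

430 km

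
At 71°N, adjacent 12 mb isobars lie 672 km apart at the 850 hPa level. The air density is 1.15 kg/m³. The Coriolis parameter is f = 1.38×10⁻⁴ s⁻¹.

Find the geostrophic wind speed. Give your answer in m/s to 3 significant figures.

11.3 m/s

Pressure gradient: |∂P/∂n| = 1200 Pa / 672000 m = 1.79×10⁻³ Pa/m
Geostrophic balance (pressure-gradient force = Coriolis force):
V_g = (1/(fρ)) |∂P/∂n| = 1.79×10⁻³ / (1.38×10⁻⁴ × 1.15) = 11.3 m/s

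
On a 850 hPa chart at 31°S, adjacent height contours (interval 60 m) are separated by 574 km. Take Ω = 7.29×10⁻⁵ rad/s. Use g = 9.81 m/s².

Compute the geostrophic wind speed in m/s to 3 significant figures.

Coriolis parameter at 31°S:
f = 2Ω sin φ = 2 × 7.29×10⁻⁵ × sin 31° = 7.51×10⁻⁵ s⁻¹
Height gradient: |∂Z/∂n| = 60 m / 574000 m = 1.05×10⁻⁴
On a pressure surface, geostrophic balance gives V_g = (g/f)|∂Z/∂n|:
V_g = 9.81 × 1.05×10⁻⁴ / 7.51×10⁻⁵ = 13.7 m/s

13.7 m/s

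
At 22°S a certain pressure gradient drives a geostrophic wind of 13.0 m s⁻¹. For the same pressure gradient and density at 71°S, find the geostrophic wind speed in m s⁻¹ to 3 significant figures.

5.15 m s⁻¹

With the same pressure gradient and density, V_g ∝ 1/f ∝ 1/sin φ.
V₂ = V₁ · sin φ₁ / sin φ₂ = 13.0 × sin 22° / sin 71°
V₂ = 13.0 × 0.3746/0.9455 = 5.15 m s⁻¹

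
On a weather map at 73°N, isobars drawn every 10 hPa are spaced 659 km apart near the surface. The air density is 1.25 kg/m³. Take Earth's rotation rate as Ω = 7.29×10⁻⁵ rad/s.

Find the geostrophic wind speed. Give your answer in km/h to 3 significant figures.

Coriolis parameter at 73°N:
f = 2Ω sin φ = 2 × 7.29×10⁻⁵ × sin 73° = 1.39×10⁻⁴ s⁻¹
Pressure gradient: |∂P/∂n| = 1000 Pa / 659000 m = 1.52×10⁻³ Pa/m
Geostrophic balance (pressure-gradient force = Coriolis force):
V_g = (1/(fρ)) |∂P/∂n| = 1.52×10⁻³ / (1.39×10⁻⁴ × 1.25) = 8.71 m/s
Converting: 8.71 m/s × 3.6 = 31.3 km/h

31.3 km/h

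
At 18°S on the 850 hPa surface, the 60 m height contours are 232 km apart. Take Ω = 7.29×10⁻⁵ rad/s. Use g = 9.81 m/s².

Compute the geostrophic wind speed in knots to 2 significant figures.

110 knots

Coriolis parameter at 18°S:
f = 2Ω sin φ = 2 × 7.29×10⁻⁵ × sin 18° = 4.51×10⁻⁵ s⁻¹
Height gradient: |∂Z/∂n| = 60 m / 232000 m = 2.59×10⁻⁴
On a pressure surface, geostrophic balance gives V_g = (g/f)|∂Z/∂n|:
V_g = 9.81 × 2.59×10⁻⁴ / 4.51×10⁻⁵ = 56.3 m/s
Converting: 56.3 m/s × 1.944 = 110 knots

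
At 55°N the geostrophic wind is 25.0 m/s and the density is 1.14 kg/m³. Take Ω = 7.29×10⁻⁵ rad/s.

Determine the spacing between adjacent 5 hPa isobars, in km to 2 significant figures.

Coriolis parameter at 55°N:
f = 2Ω sin φ = 2 × 7.29×10⁻⁵ × sin 55° = 1.19×10⁻⁴ s⁻¹
Geostrophic balance rearranged: |∂P/∂n| = f ρ V_g
|∂P/∂n| = 1.19×10⁻⁴ × 1.14 × 25.0 = 3.40×10⁻³ Pa/m
Isobar spacing: Δn = ΔP/|∂P/∂n| = 500 Pa / 3.40×10⁻³ Pa/m = 146894 m ≈ 150 km

150 km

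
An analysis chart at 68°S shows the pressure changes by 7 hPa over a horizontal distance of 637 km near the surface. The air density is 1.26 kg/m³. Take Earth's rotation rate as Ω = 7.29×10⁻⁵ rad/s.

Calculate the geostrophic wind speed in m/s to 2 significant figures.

6.5 m/s

Coriolis parameter at 68°S:
f = 2Ω sin φ = 2 × 7.29×10⁻⁵ × sin 68° = 1.35×10⁻⁴ s⁻¹
Pressure gradient: |∂P/∂n| = 700 Pa / 637000 m = 1.10×10⁻³ Pa/m
Geostrophic balance (pressure-gradient force = Coriolis force):
V_g = (1/(fρ)) |∂P/∂n| = 1.10×10⁻³ / (1.35×10⁻⁴ × 1.26) = 6.45 m/s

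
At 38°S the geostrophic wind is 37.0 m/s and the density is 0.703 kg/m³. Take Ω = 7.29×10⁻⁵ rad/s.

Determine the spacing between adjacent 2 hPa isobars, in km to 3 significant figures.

Coriolis parameter at 38°S:
f = 2Ω sin φ = 2 × 7.29×10⁻⁵ × sin 38° = 8.98×10⁻⁵ s⁻¹
Geostrophic balance rearranged: |∂P/∂n| = f ρ V_g
|∂P/∂n| = 8.98×10⁻⁵ × 0.703 × 37.0 = 2.33×10⁻³ Pa/m
Isobar spacing: Δn = ΔP/|∂P/∂n| = 200 Pa / 2.33×10⁻³ Pa/m = 85659 m ≈ 85.7 km

85.7 km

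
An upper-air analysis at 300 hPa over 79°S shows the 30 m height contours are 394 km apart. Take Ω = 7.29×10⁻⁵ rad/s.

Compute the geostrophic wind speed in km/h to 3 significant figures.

Coriolis parameter at 79°S:
f = 2Ω sin φ = 2 × 7.29×10⁻⁵ × sin 79° = 1.43×10⁻⁴ s⁻¹
Height gradient: |∂Z/∂n| = 30 m / 394000 m = 7.61×10⁻⁵
On a pressure surface, geostrophic balance gives V_g = (g/f)|∂Z/∂n|:
V_g = 9.81 × 7.61×10⁻⁵ / 1.43×10⁻⁴ = 5.22 m/s
Converting: 5.22 m/s × 3.6 = 18.8 km/h

18.8 km/h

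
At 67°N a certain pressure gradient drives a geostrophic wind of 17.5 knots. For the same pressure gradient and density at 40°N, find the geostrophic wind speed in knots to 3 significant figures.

25.1 knots

With the same pressure gradient and density, V_g ∝ 1/f ∝ 1/sin φ.
V₂ = V₁ · sin φ₁ / sin φ₂ = 17.5 × sin 67° / sin 40°
V₂ = 17.5 × 0.9205/0.6428 = 25.1 knots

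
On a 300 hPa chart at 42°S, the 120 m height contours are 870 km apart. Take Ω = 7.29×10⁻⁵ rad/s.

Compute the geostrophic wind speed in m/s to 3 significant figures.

13.9 m/s

Coriolis parameter at 42°S:
f = 2Ω sin φ = 2 × 7.29×10⁻⁵ × sin 42° = 9.76×10⁻⁵ s⁻¹
Height gradient: |∂Z/∂n| = 120 m / 870000 m = 1.38×10⁻⁴
On a pressure surface, geostrophic balance gives V_g = (g/f)|∂Z/∂n|:
V_g = 9.81 × 1.38×10⁻⁴ / 9.76×10⁻⁵ = 13.9 m/s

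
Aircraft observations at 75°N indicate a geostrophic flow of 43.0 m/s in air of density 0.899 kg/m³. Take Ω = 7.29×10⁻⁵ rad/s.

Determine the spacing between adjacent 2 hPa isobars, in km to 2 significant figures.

Coriolis parameter at 75°N:
f = 2Ω sin φ = 2 × 7.29×10⁻⁵ × sin 75° = 1.41×10⁻⁴ s⁻¹
Geostrophic balance rearranged: |∂P/∂n| = f ρ V_g
|∂P/∂n| = 1.41×10⁻⁴ × 0.899 × 43.0 = 5.44×10⁻³ Pa/m
Isobar spacing: Δn = ΔP/|∂P/∂n| = 200 Pa / 5.44×10⁻³ Pa/m = 36737 m ≈ 37 km

37 km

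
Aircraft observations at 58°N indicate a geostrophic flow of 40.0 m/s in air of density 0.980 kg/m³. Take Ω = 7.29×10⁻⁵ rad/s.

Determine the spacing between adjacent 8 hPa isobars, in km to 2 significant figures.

170 km

Coriolis parameter at 58°N:
f = 2Ω sin φ = 2 × 7.29×10⁻⁵ × sin 58° = 1.24×10⁻⁴ s⁻¹
Geostrophic balance rearranged: |∂P/∂n| = f ρ V_g
|∂P/∂n| = 1.24×10⁻⁴ × 0.980 × 40.0 = 4.85×10⁻³ Pa/m
Isobar spacing: Δn = ΔP/|∂P/∂n| = 800 Pa / 4.85×10⁻³ Pa/m = 165054 m ≈ 170 km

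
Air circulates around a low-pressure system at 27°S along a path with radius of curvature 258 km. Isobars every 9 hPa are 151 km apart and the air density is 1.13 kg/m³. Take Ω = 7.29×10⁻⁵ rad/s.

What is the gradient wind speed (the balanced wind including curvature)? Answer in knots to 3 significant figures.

Coriolis parameter at 27°S:
f = 2Ω sin φ = 2 × 7.29×10⁻⁵ × sin 27° = 6.62×10⁻⁵ s⁻¹
Pressure gradient: |∂P/∂n| = 900 Pa / 151000 m = 5.96×10⁻³ Pa/m
Geostrophic speed: V_g = |∂P/∂n|/(fρ) = 5.96×10⁻³/(6.62×10⁻⁵ × 1.13) = 79.7 m/s
Around a low, centrifugal force acts outward with Coriolis, so pressure-gradient force balances both:
(1/ρ)|∂P/∂n| = fV + V²/R  →  V² + fR·V − fR·V_g = 0
With fR = 6.62×10⁻⁵ × 258×10³ m = 17.1 m/s:
V = [−fR + √((fR)² + 4 fR V_g)]/2 = [−17.1 + √(17.1² + 4×17.1×79.7)]/2 = 29.3 m/s
Subgeostrophic (V < V_g = 79.7 m/s), as expected around a low.
Converting: 29.3 m/s × 1.944 = 57.0 knots

57.0 knots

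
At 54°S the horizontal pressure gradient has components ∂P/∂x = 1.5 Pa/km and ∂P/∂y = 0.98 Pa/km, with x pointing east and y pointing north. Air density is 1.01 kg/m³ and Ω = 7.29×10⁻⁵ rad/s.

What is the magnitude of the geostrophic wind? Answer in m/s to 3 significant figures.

15.0 m/s

Coriolis parameter at 54°S:
f = 2Ω sin φ = 2 × 7.29×10⁻⁵ × sin 54° = 1.18×10⁻⁴ s⁻¹
In the Southern Hemisphere f is negative: f = −1.18×10⁻⁴ s⁻¹.
Component geostrophic relations (x east, y north):
u_g = −(1/(fρ)) ∂P/∂y,  v_g = (1/(fρ)) ∂P/∂x
u_g = −(0.98×10⁻³)/(−1.18×10⁻⁴ × 1.01) = 8.23 m/s;  v_g = (1.5×10⁻³)/(−1.18×10⁻⁴ × 1.01) = −12.6 m/s
|V_g| = √(u_g² + v_g²) = 15.0 m/s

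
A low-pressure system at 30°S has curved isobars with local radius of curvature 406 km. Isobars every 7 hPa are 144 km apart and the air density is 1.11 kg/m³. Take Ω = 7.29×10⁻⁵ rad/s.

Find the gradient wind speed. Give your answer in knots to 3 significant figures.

58.1 knots

Coriolis parameter at 30°S:
f = 2Ω sin φ = 2 × 7.29×10⁻⁵ × sin 30° = 7.29×10⁻⁵ s⁻¹
Pressure gradient: |∂P/∂n| = 700 Pa / 144000 m = 4.86×10⁻³ Pa/m
Geostrophic speed: V_g = |∂P/∂n|/(fρ) = 4.86×10⁻³/(7.29×10⁻⁵ × 1.11) = 60.1 m/s
Around a low, centrifugal force acts outward with Coriolis, so pressure-gradient force balances both:
(1/ρ)|∂P/∂n| = fV + V²/R  →  V² + fR·V − fR·V_g = 0
With fR = 7.29×10⁻⁵ × 406×10³ m = 29.6 m/s:
V = [−fR + √((fR)² + 4 fR V_g)]/2 = [−29.6 + √(29.6² + 4×29.6×60.1)]/2 = 29.9 m/s
Subgeostrophic (V < V_g = 60.1 m/s), as expected around a low.
Converting: 29.9 m/s × 1.944 = 58.1 knots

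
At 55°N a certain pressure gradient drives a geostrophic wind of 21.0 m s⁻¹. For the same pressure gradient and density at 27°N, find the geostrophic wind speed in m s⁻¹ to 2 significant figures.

With the same pressure gradient and density, V_g ∝ 1/f ∝ 1/sin φ.
V₂ = V₁ · sin φ₁ / sin φ₂ = 21.0 × sin 55° / sin 27°
V₂ = 21.0 × 0.8192/0.4540 = 38 m s⁻¹

38 m s⁻¹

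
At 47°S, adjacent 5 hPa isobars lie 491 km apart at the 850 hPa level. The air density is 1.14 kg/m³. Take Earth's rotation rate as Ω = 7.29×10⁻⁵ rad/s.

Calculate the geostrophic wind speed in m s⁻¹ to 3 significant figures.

Coriolis parameter at 47°S:
f = 2Ω sin φ = 2 × 7.29×10⁻⁵ × sin 47° = 1.07×10⁻⁴ s⁻¹
Pressure gradient: |∂P/∂n| = 500 Pa / 491000 m = 1.02×10⁻³ Pa/m
Geostrophic balance (pressure-gradient force = Coriolis force):
V_g = (1/(fρ)) |∂P/∂n| = 1.02×10⁻³ / (1.07×10⁻⁴ × 1.14) = 8.38 m/s

8.38 m s⁻¹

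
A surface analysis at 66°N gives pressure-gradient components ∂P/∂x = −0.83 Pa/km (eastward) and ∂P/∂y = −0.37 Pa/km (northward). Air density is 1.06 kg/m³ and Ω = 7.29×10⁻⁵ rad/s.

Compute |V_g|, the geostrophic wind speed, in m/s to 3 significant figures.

6.44 m/s

Coriolis parameter at 66°N:
f = 2Ω sin φ = 2 × 7.29×10⁻⁵ × sin 66° = 1.33×10⁻⁴ s⁻¹
Component geostrophic relations (x east, y north):
u_g = −(1/(fρ)) ∂P/∂y,  v_g = (1/(fρ)) ∂P/∂x
u_g = −(−0.37×10⁻³)/(1.33×10⁻⁴ × 1.06) = 2.62 m/s;  v_g = (−0.83×10⁻³)/(1.33×10⁻⁴ × 1.06) = −5.88 m/s
|V_g| = √(u_g² + v_g²) = 6.44 m/s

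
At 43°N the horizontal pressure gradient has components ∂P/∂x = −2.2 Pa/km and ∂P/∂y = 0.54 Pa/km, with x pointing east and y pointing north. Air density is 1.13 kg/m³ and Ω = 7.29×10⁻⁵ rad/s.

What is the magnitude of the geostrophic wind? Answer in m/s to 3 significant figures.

Coriolis parameter at 43°N:
f = 2Ω sin φ = 2 × 7.29×10⁻⁵ × sin 43° = 9.94×10⁻⁵ s⁻¹
Component geostrophic relations (x east, y north):
u_g = −(1/(fρ)) ∂P/∂y,  v_g = (1/(fρ)) ∂P/∂x
u_g = −(0.54×10⁻³)/(9.94×10⁻⁵ × 1.13) = −4.81 m/s;  v_g = (−2.2×10⁻³)/(9.94×10⁻⁵ × 1.13) = −19.6 m/s
|V_g| = √(u_g² + v_g²) = 20.2 m/s

20.2 m/s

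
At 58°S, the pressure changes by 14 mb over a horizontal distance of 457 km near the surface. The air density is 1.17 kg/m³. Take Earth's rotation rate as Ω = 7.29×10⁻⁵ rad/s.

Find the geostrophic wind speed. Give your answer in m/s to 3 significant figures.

Coriolis parameter at 58°S:
f = 2Ω sin φ = 2 × 7.29×10⁻⁵ × sin 58° = 1.24×10⁻⁴ s⁻¹
Pressure gradient: |∂P/∂n| = 1400 Pa / 457000 m = 3.06×10⁻³ Pa/m
Geostrophic balance (pressure-gradient force = Coriolis force):
V_g = (1/(fρ)) |∂P/∂n| = 3.06×10⁻³ / (1.24×10⁻⁴ × 1.17) = 21.2 m/s

21.2 m/s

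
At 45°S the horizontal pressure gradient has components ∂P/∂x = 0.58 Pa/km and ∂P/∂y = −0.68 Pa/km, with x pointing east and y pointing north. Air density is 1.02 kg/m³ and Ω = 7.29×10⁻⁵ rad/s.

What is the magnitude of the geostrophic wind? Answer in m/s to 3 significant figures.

8.50 m/s

Coriolis parameter at 45°S:
f = 2Ω sin φ = 2 × 7.29×10⁻⁵ × sin 45° = 1.03×10⁻⁴ s⁻¹
In the Southern Hemisphere f is negative: f = −1.03×10⁻⁴ s⁻¹.
Component geostrophic relations (x east, y north):
u_g = −(1/(fρ)) ∂P/∂y,  v_g = (1/(fρ)) ∂P/∂x
u_g = −(−0.68×10⁻³)/(−1.03×10⁻⁴ × 1.02) = −6.47 m/s;  v_g = (0.58×10⁻³)/(−1.03×10⁻⁴ × 1.02) = −5.52 m/s
|V_g| = √(u_g² + v_g²) = 8.50 m/s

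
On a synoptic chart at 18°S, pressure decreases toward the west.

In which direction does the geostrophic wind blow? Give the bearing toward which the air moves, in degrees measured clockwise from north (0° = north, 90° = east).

180°

The pressure-gradient force points toward the west (bearing 270°).
Geostrophic balance: in the Southern Hemisphere the Coriolis force deflects motion to the left, so the geostrophic wind blows 90° to the left of the pressure-gradient force (low pressure on the right).
Rotating 270° by 90° counterclockwise gives 180° — the wind blows toward the south.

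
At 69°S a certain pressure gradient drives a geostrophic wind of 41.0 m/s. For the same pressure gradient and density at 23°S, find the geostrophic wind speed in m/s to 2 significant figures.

With the same pressure gradient and density, V_g ∝ 1/f ∝ 1/sin φ.
V₂ = V₁ · sin φ₁ / sin φ₂ = 41.0 × sin 69° / sin 23°
V₂ = 41.0 × 0.9336/0.3907 = 98 m/s

98 m/s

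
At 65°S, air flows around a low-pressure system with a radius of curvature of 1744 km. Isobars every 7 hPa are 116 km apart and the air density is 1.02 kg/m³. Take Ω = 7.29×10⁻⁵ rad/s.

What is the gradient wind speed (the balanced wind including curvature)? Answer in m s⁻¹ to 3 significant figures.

Coriolis parameter at 65°S:
f = 2Ω sin φ = 2 × 7.29×10⁻⁵ × sin 65° = 1.32×10⁻⁴ s⁻¹
Pressure gradient: |∂P/∂n| = 700 Pa / 116000 m = 6.03×10⁻³ Pa/m
Geostrophic speed: V_g = |∂P/∂n|/(fρ) = 6.03×10⁻³/(1.32×10⁻⁴ × 1.02) = 44.8 m/s
Around a low, centrifugal force acts outward with Coriolis, so pressure-gradient force balances both:
(1/ρ)|∂P/∂n| = fV + V²/R  →  V² + fR·V − fR·V_g = 0
With fR = 1.32×10⁻⁴ × 1744×10³ m = 230 m/s:
V = [−fR + √((fR)² + 4 fR V_g)]/2 = [−230 + √(230² + 4×230×44.8)]/2 = 38.4 m/s
Subgeostrophic (V < V_g = 44.8 m/s), as expected around a low.

38.4 m s⁻¹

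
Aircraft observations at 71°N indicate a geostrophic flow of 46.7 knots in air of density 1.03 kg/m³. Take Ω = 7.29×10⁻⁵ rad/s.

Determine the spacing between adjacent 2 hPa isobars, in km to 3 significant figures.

Coriolis parameter at 71°N:
f = 2Ω sin φ = 2 × 7.29×10⁻⁵ × sin 71° = 1.38×10⁻⁴ s⁻¹
Wind speed in SI: 46.7 knots = 24.0 m/s
Geostrophic balance rearranged: |∂P/∂n| = f ρ V_g
|∂P/∂n| = 1.38×10⁻⁴ × 1.03 × 24.0 = 3.41×10⁻³ Pa/m
Isobar spacing: Δn = ΔP/|∂P/∂n| = 200 Pa / 3.41×10⁻³ Pa/m = 58629 m ≈ 58.6 km

58.6 km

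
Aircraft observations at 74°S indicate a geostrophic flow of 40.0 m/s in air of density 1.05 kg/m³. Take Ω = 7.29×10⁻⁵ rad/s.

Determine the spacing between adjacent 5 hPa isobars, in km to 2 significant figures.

85 km

Coriolis parameter at 74°S:
f = 2Ω sin φ = 2 × 7.29×10⁻⁵ × sin 74° = 1.40×10⁻⁴ s⁻¹
Geostrophic balance rearranged: |∂P/∂n| = f ρ V_g
|∂P/∂n| = 1.40×10⁻⁴ × 1.05 × 40.0 = 5.89×10⁻³ Pa/m
Isobar spacing: Δn = ΔP/|∂P/∂n| = 500 Pa / 5.89×10⁻³ Pa/m = 84942 m ≈ 85 km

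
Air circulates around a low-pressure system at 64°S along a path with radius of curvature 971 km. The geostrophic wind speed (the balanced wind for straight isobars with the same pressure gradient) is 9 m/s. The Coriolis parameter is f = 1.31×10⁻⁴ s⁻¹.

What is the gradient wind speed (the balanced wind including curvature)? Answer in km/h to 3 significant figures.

Around a low, centrifugal force acts outward with Coriolis, so pressure-gradient force balances both:
(1/ρ)|∂P/∂n| = fV + V²/R  →  V² + fR·V − fR·V_g = 0
With fR = 1.31×10⁻⁴ × 971×10³ m = 127 m/s:
V = [−fR + √((fR)² + 4 fR V_g)]/2 = [−127 + √(127² + 4×127×9)]/2 = 8.44 m/s
Subgeostrophic (V < V_g = 9 m/s), as expected around a low.
Converting: 8.44 m/s × 3.6 = 30.4 km/h

30.4 km/h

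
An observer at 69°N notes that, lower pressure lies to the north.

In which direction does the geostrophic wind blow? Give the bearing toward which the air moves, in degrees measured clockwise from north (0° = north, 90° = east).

090°

The pressure-gradient force points toward the north (bearing 000°).
Geostrophic balance: in the Northern Hemisphere the Coriolis force deflects motion to the right, so the geostrophic wind blows 90° to the right of the pressure-gradient force (low pressure on the left).
Rotating 000° by 90° clockwise gives 090° — the wind blows toward the east.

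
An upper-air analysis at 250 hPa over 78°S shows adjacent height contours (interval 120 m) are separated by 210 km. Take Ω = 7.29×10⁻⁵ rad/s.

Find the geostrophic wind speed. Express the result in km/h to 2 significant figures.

Coriolis parameter at 78°S:
f = 2Ω sin φ = 2 × 7.29×10⁻⁵ × sin 78° = 1.43×10⁻⁴ s⁻¹
Height gradient: |∂Z/∂n| = 120 m / 210000 m = 5.71×10⁻⁴
On a pressure surface, geostrophic balance gives V_g = (g/f)|∂Z/∂n|:
V_g = 9.81 × 5.71×10⁻⁴ / 1.43×10⁻⁴ = 39.3 m/s
Converting: 39.3 m/s × 3.6 = 140 km/h

140 km/h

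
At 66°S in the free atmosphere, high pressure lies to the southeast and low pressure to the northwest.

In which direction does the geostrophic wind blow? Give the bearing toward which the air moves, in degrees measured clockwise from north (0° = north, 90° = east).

225°

The pressure-gradient force points toward the northwest (bearing 315°).
Geostrophic balance: in the Southern Hemisphere the Coriolis force deflects motion to the left, so the geostrophic wind blows 90° to the left of the pressure-gradient force (low pressure on the right).
Rotating 315° by 90° counterclockwise gives 225° — the wind blows toward the southwest.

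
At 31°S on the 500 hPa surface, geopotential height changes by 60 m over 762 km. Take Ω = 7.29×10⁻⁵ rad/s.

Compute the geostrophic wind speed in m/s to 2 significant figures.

10 m/s

Coriolis parameter at 31°S:
f = 2Ω sin φ = 2 × 7.29×10⁻⁵ × sin 31° = 7.51×10⁻⁵ s⁻¹
Height gradient: |∂Z/∂n| = 60 m / 762000 m = 7.87×10⁻⁵
On a pressure surface, geostrophic balance gives V_g = (g/f)|∂Z/∂n|:
V_g = 9.81 × 7.87×10⁻⁵ / 7.51×10⁻⁵ = 10.3 m/s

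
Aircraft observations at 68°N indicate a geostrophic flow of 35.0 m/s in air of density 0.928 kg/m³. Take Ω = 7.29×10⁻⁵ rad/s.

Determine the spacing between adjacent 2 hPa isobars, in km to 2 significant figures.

46 km

Coriolis parameter at 68°N:
f = 2Ω sin φ = 2 × 7.29×10⁻⁵ × sin 68° = 1.35×10⁻⁴ s⁻¹
Geostrophic balance rearranged: |∂P/∂n| = f ρ V_g
|∂P/∂n| = 1.35×10⁻⁴ × 0.928 × 35.0 = 4.39×10⁻³ Pa/m
Isobar spacing: Δn = ΔP/|∂P/∂n| = 200 Pa / 4.39×10⁻³ Pa/m = 45550 m ≈ 46 km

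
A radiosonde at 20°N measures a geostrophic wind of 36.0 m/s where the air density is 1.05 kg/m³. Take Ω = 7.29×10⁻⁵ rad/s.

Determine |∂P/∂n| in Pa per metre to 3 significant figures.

1.88×10⁻³ Pa/m

Coriolis parameter at 20°N:
f = 2Ω sin φ = 2 × 7.29×10⁻⁵ × sin 20° = 4.99×10⁻⁵ s⁻¹
Geostrophic balance rearranged: |∂P/∂n| = f ρ V_g
|∂P/∂n| = 4.99×10⁻⁵ × 1.05 × 36.0 = 1.88×10⁻³ Pa/m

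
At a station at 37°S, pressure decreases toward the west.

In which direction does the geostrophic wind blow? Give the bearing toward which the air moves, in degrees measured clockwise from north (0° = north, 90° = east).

The pressure-gradient force points toward the west (bearing 270°).
Geostrophic balance: in the Southern Hemisphere the Coriolis force deflects motion to the left, so the geostrophic wind blows 90° to the left of the pressure-gradient force (low pressure on the right).
Rotating 270° by 90° counterclockwise gives 180° — the wind blows toward the south.

180°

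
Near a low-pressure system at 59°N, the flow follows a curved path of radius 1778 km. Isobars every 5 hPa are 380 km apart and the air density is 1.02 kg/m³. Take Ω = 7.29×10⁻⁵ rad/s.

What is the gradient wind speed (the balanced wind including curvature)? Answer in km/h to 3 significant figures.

Coriolis parameter at 59°N:
f = 2Ω sin φ = 2 × 7.29×10⁻⁵ × sin 59° = 1.25×10⁻⁴ s⁻¹
Pressure gradient: |∂P/∂n| = 500 Pa / 380000 m = 1.32×10⁻³ Pa/m
Geostrophic speed: V_g = |∂P/∂n|/(fρ) = 1.32×10⁻³/(1.25×10⁻⁴ × 1.02) = 10.3 m/s
Around a low, centrifugal force acts outward with Coriolis, so pressure-gradient force balances both:
(1/ρ)|∂P/∂n| = fV + V²/R  →  V² + fR·V − fR·V_g = 0
With fR = 1.25×10⁻⁴ × 1778×10³ m = 222 m/s:
V = [−fR + √((fR)² + 4 fR V_g)]/2 = [−222 + √(222² + 4×222×10.3)]/2 = 9.88 m/s
Subgeostrophic (V < V_g = 10.3 m/s), as expected around a low.
Converting: 9.88 m/s × 3.6 = 35.6 km/h

35.6 km/h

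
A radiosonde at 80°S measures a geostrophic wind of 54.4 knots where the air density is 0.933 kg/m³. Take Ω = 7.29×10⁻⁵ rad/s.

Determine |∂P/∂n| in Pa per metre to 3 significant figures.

3.75×10⁻³ Pa/m

Coriolis parameter at 80°S:
f = 2Ω sin φ = 2 × 7.29×10⁻⁵ × sin 80° = 1.44×10⁻⁴ s⁻¹
Wind speed in SI: 54.4 knots = 28.0 m/s
Geostrophic balance rearranged: |∂P/∂n| = f ρ V_g
|∂P/∂n| = 1.44×10⁻⁴ × 0.933 × 28.0 = 3.75×10⁻³ Pa/m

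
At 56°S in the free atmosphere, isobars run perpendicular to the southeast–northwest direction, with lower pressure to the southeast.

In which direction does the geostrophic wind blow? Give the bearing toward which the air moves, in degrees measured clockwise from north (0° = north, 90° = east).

045°

The pressure-gradient force points toward the southeast (bearing 135°).
Geostrophic balance: in the Southern Hemisphere the Coriolis force deflects motion to the left, so the geostrophic wind blows 90° to the left of the pressure-gradient force (low pressure on the right).
Rotating 135° by 90° counterclockwise gives 045° — the wind blows toward the northeast.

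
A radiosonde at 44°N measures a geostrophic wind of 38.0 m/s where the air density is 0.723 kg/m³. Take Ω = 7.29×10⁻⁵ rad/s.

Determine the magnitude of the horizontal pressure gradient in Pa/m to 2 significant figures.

2.8×10⁻³ Pa/m

Coriolis parameter at 44°N:
f = 2Ω sin φ = 2 × 7.29×10⁻⁵ × sin 44° = 1.01×10⁻⁴ s⁻¹
Geostrophic balance rearranged: |∂P/∂n| = f ρ V_g
|∂P/∂n| = 1.01×10⁻⁴ × 0.723 × 38.0 = 2.78×10⁻³ Pa/m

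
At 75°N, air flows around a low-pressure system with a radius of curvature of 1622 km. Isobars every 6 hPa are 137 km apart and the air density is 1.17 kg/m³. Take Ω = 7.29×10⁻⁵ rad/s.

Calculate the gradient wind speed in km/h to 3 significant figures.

Coriolis parameter at 75°N:
f = 2Ω sin φ = 2 × 7.29×10⁻⁵ × sin 75° = 1.41×10⁻⁴ s⁻¹
Pressure gradient: |∂P/∂n| = 600 Pa / 137000 m = 4.38×10⁻³ Pa/m
Geostrophic speed: V_g = |∂P/∂n|/(fρ) = 4.38×10⁻³/(1.41×10⁻⁴ × 1.17) = 26.6 m/s
Around a low, centrifugal force acts outward with Coriolis, so pressure-gradient force balances both:
(1/ρ)|∂P/∂n| = fV + V²/R  →  V² + fR·V − fR·V_g = 0
With fR = 1.41×10⁻⁴ × 1622×10³ m = 228 m/s:
V = [−fR + √((fR)² + 4 fR V_g)]/2 = [−228 + √(228² + 4×228×26.6)]/2 = 24 m/s
Subgeostrophic (V < V_g = 26.6 m/s), as expected around a low.
Converting: 24 m/s × 3.6 = 86.6 km/h

86.6 km/h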